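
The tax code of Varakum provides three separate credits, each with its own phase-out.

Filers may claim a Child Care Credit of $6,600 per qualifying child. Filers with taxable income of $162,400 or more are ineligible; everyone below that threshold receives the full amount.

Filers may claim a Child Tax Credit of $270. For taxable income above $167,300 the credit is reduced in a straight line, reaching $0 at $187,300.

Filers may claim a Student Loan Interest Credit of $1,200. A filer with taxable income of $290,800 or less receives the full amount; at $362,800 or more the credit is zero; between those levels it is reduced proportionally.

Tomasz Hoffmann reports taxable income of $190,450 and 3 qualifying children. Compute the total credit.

Child Care Credit: base = 3 × $6,600 = $19,800. $190,450 meets or exceeds the $162,400 cutoff, so the credit is $0.
Child Tax Credit: $190,450 is at or above $187,300, so the credit is $0.
Student Loan Interest Credit: $190,450 is at or below the $290,800 threshold, so the full $1,200 applies.
Total: $0 + $0 + $1,200 = $1,200.

$1,200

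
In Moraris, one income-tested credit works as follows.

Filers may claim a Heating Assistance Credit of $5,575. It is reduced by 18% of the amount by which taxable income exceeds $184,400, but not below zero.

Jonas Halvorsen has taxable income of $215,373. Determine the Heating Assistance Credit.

$0

Heating Assistance Credit: 18% of the $30,973 excess over $184,400 is $5,575.14 ≥ base, so the credit is $0.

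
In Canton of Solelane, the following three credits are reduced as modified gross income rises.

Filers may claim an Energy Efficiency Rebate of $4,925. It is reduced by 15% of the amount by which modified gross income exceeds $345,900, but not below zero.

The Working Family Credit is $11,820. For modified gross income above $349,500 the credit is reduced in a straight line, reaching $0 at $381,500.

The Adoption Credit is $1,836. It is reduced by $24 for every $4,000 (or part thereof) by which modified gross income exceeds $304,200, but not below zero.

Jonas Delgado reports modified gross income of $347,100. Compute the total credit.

Energy Efficiency Rebate: 15% of the $1,200 excess over $345,900 is $180; credit = $4,925 − $180 = $4,745.
Working Family Credit: $347,100 is at or below the $349,500 threshold, so the full $11,820 applies.
Adoption Credit: income exceeds $304,200 by $42,900, which is 11 full-or-partial $4,000 increments; reduction = 11 × $24 = $264, leaving $1,572.
Total: $4,745 + $11,820 + $1,572 = $18,137.

$18,137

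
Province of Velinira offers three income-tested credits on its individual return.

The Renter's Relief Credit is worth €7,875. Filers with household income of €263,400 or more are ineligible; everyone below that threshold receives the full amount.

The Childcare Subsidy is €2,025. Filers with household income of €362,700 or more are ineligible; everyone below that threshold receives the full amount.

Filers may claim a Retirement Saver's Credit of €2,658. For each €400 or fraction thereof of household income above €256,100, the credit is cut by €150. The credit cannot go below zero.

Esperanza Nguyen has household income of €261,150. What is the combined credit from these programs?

€10,608

Renter's Relief Credit: €261,150 is below the €263,400 cutoff, so the full €7,875 applies.
Childcare Subsidy: €261,150 is below the €362,700 cutoff, so the full €2,025 applies.
Retirement Saver's Credit: income exceeds €256,100 by €5,050, which is 13 full-or-partial €400 increments; reduction = 13 × €150 = €1,950, leaving €708.
Total: €7,875 + €2,025 + €708 = €10,608.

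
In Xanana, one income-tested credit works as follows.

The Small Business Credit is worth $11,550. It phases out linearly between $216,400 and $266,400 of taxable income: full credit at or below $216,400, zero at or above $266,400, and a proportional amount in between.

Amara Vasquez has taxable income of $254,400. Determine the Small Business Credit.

$2,772

Small Business Credit: $254,400 is $38,000 into a $50,000 phase-out range, leaving 12,000/50,000 of the credit: $11,550 × 12,000/50,000 = $2,772.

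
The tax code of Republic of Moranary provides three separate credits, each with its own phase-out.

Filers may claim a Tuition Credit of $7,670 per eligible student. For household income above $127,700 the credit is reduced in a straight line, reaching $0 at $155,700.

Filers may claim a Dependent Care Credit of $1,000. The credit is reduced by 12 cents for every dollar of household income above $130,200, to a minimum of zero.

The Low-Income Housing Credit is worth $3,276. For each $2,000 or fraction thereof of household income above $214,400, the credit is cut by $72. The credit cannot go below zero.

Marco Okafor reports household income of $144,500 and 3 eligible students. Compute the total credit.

Tuition Credit: base = 3 × $7,670 = $23,010. $144,500 is $16,800 into a $28,000 phase-out range, leaving 11,200/28,000 of the credit: $23,010 × 11,200/28,000 = $9,204.
Dependent Care Credit: 12% of the $14,300 excess over $130,200 is $1,716 ≥ base, so the credit is $0.
Low-Income Housing Credit: $144,500 is at or below the $214,400 threshold, so the full $3,276 applies.
Total: $9,204 + $0 + $3,276 = $12,480.

$12,480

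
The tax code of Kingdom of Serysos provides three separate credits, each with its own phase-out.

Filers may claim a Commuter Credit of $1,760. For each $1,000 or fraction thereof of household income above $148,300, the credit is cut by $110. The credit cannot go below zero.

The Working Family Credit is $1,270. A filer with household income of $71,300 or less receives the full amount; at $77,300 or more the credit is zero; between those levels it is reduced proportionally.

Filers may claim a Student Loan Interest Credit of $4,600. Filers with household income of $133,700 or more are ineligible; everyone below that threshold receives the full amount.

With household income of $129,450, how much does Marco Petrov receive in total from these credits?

Commuter Credit: $129,450 is at or below the $148,300 threshold, so the full $1,760 applies.
Working Family Credit: $129,450 is at or above $77,300, so the credit is $0.
Student Loan Interest Credit: $129,450 is below the $133,700 cutoff, so the full $4,600 applies.
Total: $1,760 + $0 + $4,600 = $6,360.

$6,360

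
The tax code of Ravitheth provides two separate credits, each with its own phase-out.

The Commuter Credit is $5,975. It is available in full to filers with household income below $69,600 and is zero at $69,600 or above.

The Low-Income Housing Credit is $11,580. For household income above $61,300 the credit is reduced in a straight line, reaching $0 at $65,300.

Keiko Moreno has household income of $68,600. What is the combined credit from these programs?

$5,975

Commuter Credit: $68,600 is below the $69,600 cutoff, so the full $5,975 applies.
Low-Income Housing Credit: $68,600 is at or above $65,300, so the credit is $0.
Total: $5,975 + $0 = $5,975.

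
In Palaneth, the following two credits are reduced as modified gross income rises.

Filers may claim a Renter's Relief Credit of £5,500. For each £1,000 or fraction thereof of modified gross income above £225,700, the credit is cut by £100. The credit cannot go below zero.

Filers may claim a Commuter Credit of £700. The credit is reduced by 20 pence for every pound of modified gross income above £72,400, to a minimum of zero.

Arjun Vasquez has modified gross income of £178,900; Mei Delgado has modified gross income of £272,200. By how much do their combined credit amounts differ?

£4,700

Arjun (£178,900): Renter's Relief Credit: £178,900 is at or below the £225,700 threshold, so the full £5,500 applies. Commuter Credit: 20% of the £106,500 excess over £72,400 is £21,300 ≥ base, so the credit is £0. total £5,500 + £0 = £5,500
Mei (£272,200): Renter's Relief Credit: income exceeds £225,700 by £46,500, which is 47 full-or-partial £1,000 increments; reduction = 47 × £100 = £4,700, leaving £800. Commuter Credit: 20% of the £199,800 excess over £72,400 is £39,960 ≥ base, so the credit is £0. total £800 + £0 = £800
Difference: |£5,500 − £800| = £4,700.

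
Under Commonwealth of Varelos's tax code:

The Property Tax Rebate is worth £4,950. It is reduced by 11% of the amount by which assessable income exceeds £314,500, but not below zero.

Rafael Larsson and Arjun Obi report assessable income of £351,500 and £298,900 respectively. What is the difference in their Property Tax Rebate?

Rafael (£351,500): Property Tax Rebate: 11% of the £37,000 excess over £314,500 is £4,070; credit = £4,950 − £4,070 = £880.
Arjun (£298,900): Property Tax Rebate: £298,900 is at or below the £314,500 threshold, so the full £4,950 applies.
Difference: |£880 − £4,950| = £4,070.

£4,070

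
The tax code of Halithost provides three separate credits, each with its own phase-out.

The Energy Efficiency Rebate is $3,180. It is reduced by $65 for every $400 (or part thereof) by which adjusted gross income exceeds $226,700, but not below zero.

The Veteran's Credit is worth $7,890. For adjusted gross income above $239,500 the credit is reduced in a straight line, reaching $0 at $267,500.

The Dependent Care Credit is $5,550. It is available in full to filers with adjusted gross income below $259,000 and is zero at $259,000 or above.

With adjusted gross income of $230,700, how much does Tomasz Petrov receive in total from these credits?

Energy Efficiency Rebate: income exceeds $226,700 by $4,000, which is 10 full-or-partial $400 increments; reduction = 10 × $65 = $650, leaving $2,530.
Veteran's Credit: $230,700 is at or below the $239,500 threshold, so the full $7,890 applies.
Dependent Care Credit: $230,700 is below the $259,000 cutoff, so the full $5,550 applies.
Total: $2,530 + $7,890 + $5,550 = $15,970.

$15,970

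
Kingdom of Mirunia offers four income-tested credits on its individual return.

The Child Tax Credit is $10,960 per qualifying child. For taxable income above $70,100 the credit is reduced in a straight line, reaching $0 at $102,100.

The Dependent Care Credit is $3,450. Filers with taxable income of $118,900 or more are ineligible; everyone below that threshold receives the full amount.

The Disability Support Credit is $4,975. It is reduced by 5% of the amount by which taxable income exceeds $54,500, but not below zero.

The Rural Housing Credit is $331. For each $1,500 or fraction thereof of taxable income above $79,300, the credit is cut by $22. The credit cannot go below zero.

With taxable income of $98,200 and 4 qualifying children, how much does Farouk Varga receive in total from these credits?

Child Tax Credit: base = 4 × $10,960 = $43,840. $98,200 is $28,100 into a $32,000 phase-out range, leaving 3,900/32,000 of the credit: $43,840 × 3,900/32,000 = $5,343.
Dependent Care Credit: $98,200 is below the $118,900 cutoff, so the full $3,450 applies.
Disability Support Credit: 5% of the $43,700 excess over $54,500 is $2,185; credit = $4,975 − $2,185 = $2,790.
Rural Housing Credit: income exceeds $79,300 by $18,900, which is 13 full-or-partial $1,500 increments; reduction = 13 × $22 = $286, leaving $45.
Total: $5,343 + $3,450 + $2,790 + $45 = $11,628.

$11,628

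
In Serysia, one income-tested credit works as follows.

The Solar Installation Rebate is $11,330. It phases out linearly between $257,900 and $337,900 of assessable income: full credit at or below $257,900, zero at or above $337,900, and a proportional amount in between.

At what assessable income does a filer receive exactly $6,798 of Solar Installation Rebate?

$289,900

$6,798 is 6,798/11,330 of the full $11,330, so 4,532/11,330 of the $80,000 range has been used: income = $257,900 + $80,000 × 4,532/11,330 = $289,900.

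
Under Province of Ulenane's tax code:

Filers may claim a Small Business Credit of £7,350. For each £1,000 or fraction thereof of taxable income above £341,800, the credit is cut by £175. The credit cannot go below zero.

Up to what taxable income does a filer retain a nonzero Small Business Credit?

£382,800

After 41 increments the reduction is 41 × £175 = £7,175, leaving £175; one more increment wipes it out. Increment 41 ends at excess 41 × £1,000 = £41,000, so the highest qualifying income is £341,800 + £41,000 = £382,800.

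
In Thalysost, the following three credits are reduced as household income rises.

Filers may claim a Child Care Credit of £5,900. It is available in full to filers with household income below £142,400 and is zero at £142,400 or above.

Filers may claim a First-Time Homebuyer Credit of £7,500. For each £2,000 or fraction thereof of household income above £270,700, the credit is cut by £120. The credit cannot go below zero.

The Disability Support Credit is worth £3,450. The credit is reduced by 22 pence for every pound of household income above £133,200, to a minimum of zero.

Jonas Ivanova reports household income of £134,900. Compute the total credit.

Child Care Credit: £134,900 is below the £142,400 cutoff, so the full £5,900 applies.
First-Time Homebuyer Credit: £134,900 is at or below the £270,700 threshold, so the full £7,500 applies.
Disability Support Credit: 22% of the £1,700 excess over £133,200 is £374; credit = £3,450 − £374 = £3,076.
Total: £5,900 + £7,500 + £3,076 = £16,476.

£16,476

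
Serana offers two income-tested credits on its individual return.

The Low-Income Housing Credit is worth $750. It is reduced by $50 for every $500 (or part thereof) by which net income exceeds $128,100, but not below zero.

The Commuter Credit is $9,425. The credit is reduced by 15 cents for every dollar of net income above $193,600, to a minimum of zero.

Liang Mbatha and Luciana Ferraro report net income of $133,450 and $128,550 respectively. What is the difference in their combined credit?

Liang ($133,450): Low-Income Housing Credit: income exceeds $128,100 by $5,350, which is 11 full-or-partial $500 increments; reduction = 11 × $50 = $550, leaving $200. Commuter Credit: $133,450 is at or below the $193,600 threshold, so the full $9,425 applies. total $200 + $9,425 = $9,625
Luciana ($128,550): Low-Income Housing Credit: income exceeds $128,100 by $450, which is 1 full-or-partial $500 increment; reduction = 1 × $50 = $50, leaving $700. Commuter Credit: $128,550 is at or below the $193,600 threshold, so the full $9,425 applies. total $700 + $9,425 = $10,125
Difference: |$9,625 − $10,125| = $500.

$500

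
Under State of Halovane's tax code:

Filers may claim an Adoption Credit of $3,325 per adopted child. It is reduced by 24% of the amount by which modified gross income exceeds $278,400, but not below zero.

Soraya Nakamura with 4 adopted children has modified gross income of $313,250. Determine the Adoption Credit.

$4,936

Adoption Credit: base = 4 × $3,325 = $13,300. 24% of the $34,850 excess over $278,400 is $8,364; credit = $13,300 − $8,364 = $4,936.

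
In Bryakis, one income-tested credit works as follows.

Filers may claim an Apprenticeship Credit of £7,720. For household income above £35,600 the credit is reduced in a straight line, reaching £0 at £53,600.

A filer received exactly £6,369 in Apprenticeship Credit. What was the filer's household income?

£38,750

£6,369 is 6,369/7,720 of the full £7,720, so 1,351/7,720 of the £18,000 range has been used: income = £35,600 + £18,000 × 1,351/7,720 = £38,750.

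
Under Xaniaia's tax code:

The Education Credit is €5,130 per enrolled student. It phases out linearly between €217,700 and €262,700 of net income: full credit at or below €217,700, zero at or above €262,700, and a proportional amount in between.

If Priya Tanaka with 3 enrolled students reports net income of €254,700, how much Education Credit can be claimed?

€2,736

Education Credit: base = 3 × €5,130 = €15,390. €254,700 is €37,000 into a €45,000 phase-out range, leaving 8,000/45,000 of the credit: €15,390 × 8,000/45,000 = €2,736.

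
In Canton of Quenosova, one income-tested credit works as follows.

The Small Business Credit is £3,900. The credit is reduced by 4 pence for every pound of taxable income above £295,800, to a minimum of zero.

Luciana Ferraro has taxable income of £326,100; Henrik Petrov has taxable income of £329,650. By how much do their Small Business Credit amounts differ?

£142

Luciana (£326,100): Small Business Credit: 4% of the £30,300 excess over £295,800 is £1,212; credit = £3,900 − £1,212 = £2,688.
Henrik (£329,650): Small Business Credit: 4% of the £33,850 excess over £295,800 is £1,354; credit = £3,900 − £1,354 = £2,546.
Difference: |£2,688 − £2,546| = £142.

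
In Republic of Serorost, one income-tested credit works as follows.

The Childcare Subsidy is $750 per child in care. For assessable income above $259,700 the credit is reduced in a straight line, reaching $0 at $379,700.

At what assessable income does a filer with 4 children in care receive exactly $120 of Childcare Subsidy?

$374,900

Full credit = 4 × $750 = $3,000.
$120 is 120/3,000 of the full $3,000, so 2,880/3,000 of the $120,000 range has been used: income = $259,700 + $120,000 × 2,880/3,000 = $374,900.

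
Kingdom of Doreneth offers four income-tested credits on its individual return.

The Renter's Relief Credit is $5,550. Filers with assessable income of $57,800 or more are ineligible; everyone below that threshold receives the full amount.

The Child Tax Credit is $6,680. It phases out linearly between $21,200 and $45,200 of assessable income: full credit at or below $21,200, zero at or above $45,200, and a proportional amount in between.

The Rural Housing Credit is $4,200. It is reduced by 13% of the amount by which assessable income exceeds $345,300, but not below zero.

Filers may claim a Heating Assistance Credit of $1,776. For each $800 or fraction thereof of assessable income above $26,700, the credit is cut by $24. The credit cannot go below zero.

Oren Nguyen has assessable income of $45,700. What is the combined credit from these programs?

$10,950

Renter's Relief Credit: $45,700 is below the $57,800 cutoff, so the full $5,550 applies.
Child Tax Credit: $45,700 is at or above $45,200, so the credit is $0.
Rural Housing Credit: $45,700 is at or below the $345,300 threshold, so the full $4,200 applies.
Heating Assistance Credit: income exceeds $26,700 by $19,000, which is 24 full-or-partial $800 increments; reduction = 24 × $24 = $576, leaving $1,200.
Total: $5,550 + $0 + $4,200 + $1,200 = $10,950.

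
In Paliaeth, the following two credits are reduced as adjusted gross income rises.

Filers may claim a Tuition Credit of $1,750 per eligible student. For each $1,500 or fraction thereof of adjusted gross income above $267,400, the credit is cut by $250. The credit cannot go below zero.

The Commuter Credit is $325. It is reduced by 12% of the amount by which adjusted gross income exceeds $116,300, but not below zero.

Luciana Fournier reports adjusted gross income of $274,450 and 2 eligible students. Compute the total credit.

Tuition Credit: base = 2 × $1,750 = $3,500. income exceeds $267,400 by $7,050, which is 5 full-or-partial $1,500 increments; reduction = 5 × $250 = $1,250, leaving $2,250.
Commuter Credit: 12% of the $158,150 excess over $116,300 is $18,978 ≥ base, so the credit is $0.
Total: $2,250 + $0 = $2,250.

$2,250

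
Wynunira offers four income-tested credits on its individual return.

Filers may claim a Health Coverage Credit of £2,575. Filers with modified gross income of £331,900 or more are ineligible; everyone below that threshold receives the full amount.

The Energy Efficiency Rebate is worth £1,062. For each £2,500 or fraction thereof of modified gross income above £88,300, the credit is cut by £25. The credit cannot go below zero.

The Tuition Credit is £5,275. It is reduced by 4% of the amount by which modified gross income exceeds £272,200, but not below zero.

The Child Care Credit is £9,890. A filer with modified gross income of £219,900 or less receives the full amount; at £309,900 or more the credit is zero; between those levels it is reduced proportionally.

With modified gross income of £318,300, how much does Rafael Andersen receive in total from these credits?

£6,006

Health Coverage Credit: £318,300 is below the £331,900 cutoff, so the full £2,575 applies.
Energy Efficiency Rebate: income exceeds £88,300 by £230,000 → 92 increments × £25 = £2,300 ≥ base, so the credit is £0.
Tuition Credit: 4% of the £46,100 excess over £272,200 is £1,844; credit = £5,275 − £1,844 = £3,431.
Child Care Credit: £318,300 is at or above £309,900, so the credit is £0.
Total: £2,575 + £0 + £3,431 + £0 = £6,006.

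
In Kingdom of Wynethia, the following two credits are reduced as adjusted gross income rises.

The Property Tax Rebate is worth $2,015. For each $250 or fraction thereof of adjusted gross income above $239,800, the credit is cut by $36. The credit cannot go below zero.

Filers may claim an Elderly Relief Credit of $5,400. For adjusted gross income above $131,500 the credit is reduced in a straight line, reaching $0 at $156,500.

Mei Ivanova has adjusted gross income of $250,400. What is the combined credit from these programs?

Property Tax Rebate: income exceeds $239,800 by $10,600, which is 43 full-or-partial $250 increments; reduction = 43 × $36 = $1,548, leaving $467.
Elderly Relief Credit: $250,400 is at or above $156,500, so the credit is $0.
Total: $467 + $0 = $467.

$467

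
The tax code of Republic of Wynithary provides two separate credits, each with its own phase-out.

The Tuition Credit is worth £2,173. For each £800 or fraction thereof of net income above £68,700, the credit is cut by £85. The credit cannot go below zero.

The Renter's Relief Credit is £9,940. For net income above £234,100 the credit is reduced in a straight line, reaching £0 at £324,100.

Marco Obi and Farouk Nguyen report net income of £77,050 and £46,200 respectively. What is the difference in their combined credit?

£935

Marco (£77,050): Tuition Credit: income exceeds £68,700 by £8,350, which is 11 full-or-partial £800 increments; reduction = 11 × £85 = £935, leaving £1,238. Renter's Relief Credit: £77,050 is at or below the £234,100 threshold, so the full £9,940 applies. total £1,238 + £9,940 = £11,178
Farouk (£46,200): Tuition Credit: £46,200 is at or below the £68,700 threshold, so the full £2,173 applies. Renter's Relief Credit: £46,200 is at or below the £234,100 threshold, so the full £9,940 applies. total £2,173 + £9,940 = £12,113
Difference: |£11,178 − £12,113| = £935.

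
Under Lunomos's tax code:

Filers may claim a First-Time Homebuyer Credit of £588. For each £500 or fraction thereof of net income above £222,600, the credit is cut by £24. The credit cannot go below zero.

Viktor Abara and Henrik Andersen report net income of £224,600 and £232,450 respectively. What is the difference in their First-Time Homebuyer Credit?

Viktor (£224,600): First-Time Homebuyer Credit: income exceeds £222,600 by £2,000, which is 4 full-or-partial £500 increments; reduction = 4 × £24 = £96, leaving £492.
Henrik (£232,450): First-Time Homebuyer Credit: income exceeds £222,600 by £9,850, which is 20 full-or-partial £500 increments; reduction = 20 × £24 = £480, leaving £108.
Difference: |£492 − £108| = £384.

£384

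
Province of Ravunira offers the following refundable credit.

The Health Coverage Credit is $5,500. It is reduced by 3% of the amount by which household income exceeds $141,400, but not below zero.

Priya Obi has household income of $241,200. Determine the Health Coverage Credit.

Health Coverage Credit: 3% of the $99,800 excess over $141,400 is $2,994; credit = $5,500 − $2,994 = $2,506.

$2,506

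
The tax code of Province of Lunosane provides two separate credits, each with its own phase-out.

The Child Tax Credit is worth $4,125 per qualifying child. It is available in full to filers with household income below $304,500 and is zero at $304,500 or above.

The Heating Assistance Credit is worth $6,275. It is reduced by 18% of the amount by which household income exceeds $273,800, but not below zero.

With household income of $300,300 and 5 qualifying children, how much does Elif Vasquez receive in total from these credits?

Child Tax Credit: base = 5 × $4,125 = $20,625. $300,300 is below the $304,500 cutoff, so the full $20,625 applies.
Heating Assistance Credit: 18% of the $26,500 excess over $273,800 is $4,770; credit = $6,275 − $4,770 = $1,505.
Total: $20,625 + $1,505 = $22,130.

$22,130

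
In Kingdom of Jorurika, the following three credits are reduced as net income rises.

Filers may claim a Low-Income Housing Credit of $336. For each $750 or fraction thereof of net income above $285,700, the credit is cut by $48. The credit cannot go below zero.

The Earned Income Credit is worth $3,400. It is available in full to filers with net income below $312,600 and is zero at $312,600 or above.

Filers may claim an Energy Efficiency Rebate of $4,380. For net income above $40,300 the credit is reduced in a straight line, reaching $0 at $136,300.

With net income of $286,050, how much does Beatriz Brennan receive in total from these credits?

$3,688

Low-Income Housing Credit: income exceeds $285,700 by $350, which is 1 full-or-partial $750 increment; reduction = 1 × $48 = $48, leaving $288.
Earned Income Credit: $286,050 is below the $312,600 cutoff, so the full $3,400 applies.
Energy Efficiency Rebate: $286,050 is at or above $136,300, so the credit is $0.
Total: $288 + $3,400 + $0 = $3,688.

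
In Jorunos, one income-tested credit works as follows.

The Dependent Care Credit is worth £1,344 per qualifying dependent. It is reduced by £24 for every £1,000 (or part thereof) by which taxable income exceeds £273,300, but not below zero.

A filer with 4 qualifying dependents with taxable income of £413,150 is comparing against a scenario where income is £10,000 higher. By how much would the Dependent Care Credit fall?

£240

At £413,150 — base = 4 × £1,344 = £5,376. income exceeds £273,300 by £139,850, which is 140 full-or-partial £1,000 increments; reduction = 140 × £24 = £3,360, leaving £2,016.
At £423,150 — base = 4 × £1,344 = £5,376. income exceeds £273,300 by £149,850, which is 150 full-or-partial £1,000 increments; reduction = 150 × £24 = £3,600, leaving £1,776.
Lost: £2,016 − £1,776 = £240.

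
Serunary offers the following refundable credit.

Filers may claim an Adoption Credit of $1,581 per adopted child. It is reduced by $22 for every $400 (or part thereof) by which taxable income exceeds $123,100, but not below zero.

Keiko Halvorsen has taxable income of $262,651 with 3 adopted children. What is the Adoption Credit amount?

Adoption Credit: base = 3 × $1,581 = $4,743. income exceeds $123,100 by $139,551 → 349 increments × $22 = $7,678 ≥ base, so the credit is $0.

$0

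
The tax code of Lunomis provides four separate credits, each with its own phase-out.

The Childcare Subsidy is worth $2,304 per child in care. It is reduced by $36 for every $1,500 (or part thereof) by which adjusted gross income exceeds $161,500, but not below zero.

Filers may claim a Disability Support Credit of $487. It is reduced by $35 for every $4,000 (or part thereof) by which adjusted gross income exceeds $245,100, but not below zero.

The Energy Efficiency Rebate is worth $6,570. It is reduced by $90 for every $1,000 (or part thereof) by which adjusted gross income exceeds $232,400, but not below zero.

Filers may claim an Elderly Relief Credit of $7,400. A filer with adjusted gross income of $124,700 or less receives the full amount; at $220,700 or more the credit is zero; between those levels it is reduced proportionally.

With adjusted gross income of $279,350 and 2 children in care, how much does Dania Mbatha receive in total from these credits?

Childcare Subsidy: base = 2 × $2,304 = $4,608. income exceeds $161,500 by $117,850, which is 79 full-or-partial $1,500 increments; reduction = 79 × $36 = $2,844, leaving $1,764.
Disability Support Credit: income exceeds $245,100 by $34,250, which is 9 full-or-partial $4,000 increments; reduction = 9 × $35 = $315, leaving $172.
Energy Efficiency Rebate: income exceeds $232,400 by $46,950, which is 47 full-or-partial $1,000 increments; reduction = 47 × $90 = $4,230, leaving $2,340.
Elderly Relief Credit: $279,350 is at or above $220,700, so the credit is $0.
Total: $1,764 + $172 + $2,340 + $0 = $4,276.

$4,276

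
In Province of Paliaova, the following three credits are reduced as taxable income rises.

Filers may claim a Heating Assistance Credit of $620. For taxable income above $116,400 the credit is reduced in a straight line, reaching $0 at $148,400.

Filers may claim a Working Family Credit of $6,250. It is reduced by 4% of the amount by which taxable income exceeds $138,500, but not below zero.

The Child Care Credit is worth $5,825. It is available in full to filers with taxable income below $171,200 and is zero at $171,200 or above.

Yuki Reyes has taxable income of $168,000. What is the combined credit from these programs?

$10,895

Heating Assistance Credit: $168,000 is at or above $148,400, so the credit is $0.
Working Family Credit: 4% of the $29,500 excess over $138,500 is $1,180; credit = $6,250 − $1,180 = $5,070.
Child Care Credit: $168,000 is below the $171,200 cutoff, so the full $5,825 applies.
Total: $0 + $5,070 + $5,825 = $10,895.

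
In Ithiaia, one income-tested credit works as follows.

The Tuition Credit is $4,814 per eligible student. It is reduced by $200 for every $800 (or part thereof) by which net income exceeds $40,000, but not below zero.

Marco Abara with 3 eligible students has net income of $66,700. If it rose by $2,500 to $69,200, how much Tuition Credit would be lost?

$600

At $66,700 — base = 3 × $4,814 = $14,442. income exceeds $40,000 by $26,700, which is 34 full-or-partial $800 increments; reduction = 34 × $200 = $6,800, leaving $7,642.
At $69,200 — base = 3 × $4,814 = $14,442. income exceeds $40,000 by $29,200, which is 37 full-or-partial $800 increments; reduction = 37 × $200 = $7,400, leaving $7,042.
Lost: $7,642 − $7,042 = $600.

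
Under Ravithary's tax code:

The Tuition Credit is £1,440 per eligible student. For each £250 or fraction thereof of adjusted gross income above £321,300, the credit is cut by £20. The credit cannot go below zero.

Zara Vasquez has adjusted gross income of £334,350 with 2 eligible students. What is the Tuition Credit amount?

Tuition Credit: base = 2 × £1,440 = £2,880. income exceeds £321,300 by £13,050, which is 53 full-or-partial £250 increments; reduction = 53 × £20 = £1,060, leaving £1,820.

£1,820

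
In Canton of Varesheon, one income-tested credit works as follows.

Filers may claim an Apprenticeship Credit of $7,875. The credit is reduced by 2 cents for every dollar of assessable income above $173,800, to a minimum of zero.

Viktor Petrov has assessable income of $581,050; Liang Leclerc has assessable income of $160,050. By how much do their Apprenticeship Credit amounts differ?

Viktor ($581,050): Apprenticeship Credit: 2% of the $407,250 excess over $173,800 is $8,145 ≥ base, so the credit is $0.
Liang ($160,050): Apprenticeship Credit: $160,050 is at or below the $173,800 threshold, so the full $7,875 applies.
Difference: |$0 − $7,875| = $7,875.

$7,875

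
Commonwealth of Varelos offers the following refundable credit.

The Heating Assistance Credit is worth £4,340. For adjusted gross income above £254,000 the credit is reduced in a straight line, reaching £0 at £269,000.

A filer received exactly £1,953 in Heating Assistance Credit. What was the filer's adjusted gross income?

£1,953 is 1,953/4,340 of the full £4,340, so 2,387/4,340 of the £15,000 range has been used: income = £254,000 + £15,000 × 2,387/4,340 = £262,250.

£262,250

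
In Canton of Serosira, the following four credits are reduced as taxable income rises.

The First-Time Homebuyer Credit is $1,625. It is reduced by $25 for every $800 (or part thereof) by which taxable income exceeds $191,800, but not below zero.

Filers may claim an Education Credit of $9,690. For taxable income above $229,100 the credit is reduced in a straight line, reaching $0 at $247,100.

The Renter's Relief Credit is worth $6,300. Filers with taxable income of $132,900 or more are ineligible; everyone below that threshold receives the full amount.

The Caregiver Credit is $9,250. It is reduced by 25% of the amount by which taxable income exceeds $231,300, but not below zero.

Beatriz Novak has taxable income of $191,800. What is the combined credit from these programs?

$20,565

First-Time Homebuyer Credit: $191,800 is at or below the $191,800 threshold, so the full $1,625 applies.
Education Credit: $191,800 is at or below the $229,100 threshold, so the full $9,690 applies.
Renter's Relief Credit: $191,800 meets or exceeds the $132,900 cutoff, so the credit is $0.
Caregiver Credit: $191,800 is at or below the $231,300 threshold, so the full $9,250 applies.
Total: $1,625 + $9,690 + $0 + $9,250 = $20,565.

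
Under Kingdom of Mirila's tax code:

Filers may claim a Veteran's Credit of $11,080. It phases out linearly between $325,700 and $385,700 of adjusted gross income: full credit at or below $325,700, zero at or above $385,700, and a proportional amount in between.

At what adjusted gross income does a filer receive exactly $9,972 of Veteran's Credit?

$331,700

$9,972 is 9,972/11,080 of the full $11,080, so 1,108/11,080 of the $60,000 range has been used: income = $325,700 + $60,000 × 1,108/11,080 = $331,700.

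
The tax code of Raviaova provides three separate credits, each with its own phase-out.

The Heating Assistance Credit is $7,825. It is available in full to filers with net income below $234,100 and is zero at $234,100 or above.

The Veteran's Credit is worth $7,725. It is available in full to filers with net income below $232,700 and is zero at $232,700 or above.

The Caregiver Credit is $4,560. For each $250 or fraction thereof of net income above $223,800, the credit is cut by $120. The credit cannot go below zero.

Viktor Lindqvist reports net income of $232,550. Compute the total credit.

$15,910

Heating Assistance Credit: $232,550 is below the $234,100 cutoff, so the full $7,825 applies.
Veteran's Credit: $232,550 is below the $232,700 cutoff, so the full $7,725 applies.
Caregiver Credit: income exceeds $223,800 by $8,750, which is 35 full-or-partial $250 increments; reduction = 35 × $120 = $4,200, leaving $360.
Total: $7,825 + $7,725 + $360 = $15,910.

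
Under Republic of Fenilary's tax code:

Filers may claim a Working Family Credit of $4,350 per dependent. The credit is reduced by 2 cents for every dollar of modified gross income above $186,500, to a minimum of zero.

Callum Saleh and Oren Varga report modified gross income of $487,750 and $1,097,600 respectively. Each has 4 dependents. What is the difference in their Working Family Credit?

Callum ($487,750): Working Family Credit: base = 4 × $4,350 = $17,400. 2% of the $301,250 excess over $186,500 is $6,025; credit = $17,400 − $6,025 = $11,375.
Oren ($1,097,600): Working Family Credit: base = 4 × $4,350 = $17,400. 2% of the $911,100 excess over $186,500 is $18,222 ≥ base, so the credit is $0.
Difference: |$11,375 − $0| = $11,375.

$11,375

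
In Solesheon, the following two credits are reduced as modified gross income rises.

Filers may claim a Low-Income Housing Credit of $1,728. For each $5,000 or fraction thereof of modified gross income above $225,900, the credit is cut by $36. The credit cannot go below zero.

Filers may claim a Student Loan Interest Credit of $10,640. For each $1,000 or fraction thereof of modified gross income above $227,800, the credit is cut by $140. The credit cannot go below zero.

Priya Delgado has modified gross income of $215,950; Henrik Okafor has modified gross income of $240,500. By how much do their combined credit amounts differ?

$1,928

Priya ($215,950): Low-Income Housing Credit: $215,950 is at or below the $225,900 threshold, so the full $1,728 applies. Student Loan Interest Credit: $215,950 is at or below the $227,800 threshold, so the full $10,640 applies. total $1,728 + $10,640 = $12,368
Henrik ($240,500): Low-Income Housing Credit: income exceeds $225,900 by $14,600, which is 3 full-or-partial $5,000 increments; reduction = 3 × $36 = $108, leaving $1,620. Student Loan Interest Credit: income exceeds $227,800 by $12,700, which is 13 full-or-partial $1,000 increments; reduction = 13 × $140 = $1,820, leaving $8,820. total $1,620 + $8,820 = $10,440
Difference: |$12,368 − $10,440| = $1,928.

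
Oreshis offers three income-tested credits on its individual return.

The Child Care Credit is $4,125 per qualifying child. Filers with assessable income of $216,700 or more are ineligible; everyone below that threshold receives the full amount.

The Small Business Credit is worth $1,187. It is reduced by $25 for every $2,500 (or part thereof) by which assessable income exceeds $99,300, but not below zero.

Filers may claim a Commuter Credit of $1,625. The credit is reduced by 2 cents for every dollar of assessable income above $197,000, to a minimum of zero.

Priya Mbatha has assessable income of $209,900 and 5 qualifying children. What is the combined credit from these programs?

Child Care Credit: base = 5 × $4,125 = $20,625. $209,900 is below the $216,700 cutoff, so the full $20,625 applies.
Small Business Credit: income exceeds $99,300 by $110,600, which is 45 full-or-partial $2,500 increments; reduction = 45 × $25 = $1,125, leaving $62.
Commuter Credit: 2% of the $12,900 excess over $197,000 is $258; credit = $1,625 − $258 = $1,367.
Total: $20,625 + $62 + $1,367 = $22,054.

$22,054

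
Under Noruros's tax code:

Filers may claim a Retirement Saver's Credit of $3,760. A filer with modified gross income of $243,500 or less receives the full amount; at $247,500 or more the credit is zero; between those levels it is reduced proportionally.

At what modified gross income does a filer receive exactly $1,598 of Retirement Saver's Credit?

$245,800

$1,598 is 1,598/3,760 of the full $3,760, so 2,162/3,760 of the $4,000 range has been used: income = $243,500 + $4,000 × 2,162/3,760 = $245,800.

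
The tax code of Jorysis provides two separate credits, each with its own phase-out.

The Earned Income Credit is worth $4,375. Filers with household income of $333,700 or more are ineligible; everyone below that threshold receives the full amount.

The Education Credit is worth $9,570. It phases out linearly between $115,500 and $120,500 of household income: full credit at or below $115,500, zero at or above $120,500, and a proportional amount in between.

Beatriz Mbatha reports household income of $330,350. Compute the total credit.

Earned Income Credit: $330,350 is below the $333,700 cutoff, so the full $4,375 applies.
Education Credit: $330,350 is at or above $120,500, so the credit is $0.
Total: $4,375 + $0 = $4,375.

$4,375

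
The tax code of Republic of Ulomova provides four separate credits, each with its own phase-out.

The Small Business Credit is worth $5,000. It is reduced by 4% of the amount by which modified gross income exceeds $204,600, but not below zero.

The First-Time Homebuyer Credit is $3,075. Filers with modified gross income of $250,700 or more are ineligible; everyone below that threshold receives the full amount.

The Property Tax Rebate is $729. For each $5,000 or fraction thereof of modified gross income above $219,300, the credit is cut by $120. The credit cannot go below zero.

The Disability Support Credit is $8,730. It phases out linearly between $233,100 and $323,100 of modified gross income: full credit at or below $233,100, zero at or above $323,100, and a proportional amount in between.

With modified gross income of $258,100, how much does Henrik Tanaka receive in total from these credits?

Small Business Credit: 4% of the $53,500 excess over $204,600 is $2,140; credit = $5,000 − $2,140 = $2,860.
First-Time Homebuyer Credit: $258,100 meets or exceeds the $250,700 cutoff, so the credit is $0.
Property Tax Rebate: income exceeds $219,300 by $38,800 → 8 increments × $120 = $960 ≥ base, so the credit is $0.
Disability Support Credit: $258,100 is $25,000 into a $90,000 phase-out range, leaving 65,000/90,000 of the credit: $8,730 × 65,000/90,000 = $6,305.
Total: $2,860 + $0 + $0 + $6,305 = $9,165.

$9,165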